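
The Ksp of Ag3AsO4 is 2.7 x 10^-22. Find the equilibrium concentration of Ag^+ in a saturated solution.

Ag3AsO4(s) <=> 3 Ag^+(aq) + AsO4^3-(aq)
Ksp = [Ag^+]^3[AsO4^3-]
With molar solubility s: [Ag^+] = 3s, [AsO4^3-] = s.
Substituting: Ksp = (3s)^3s = 27s^4
s = (2.7 x 10^-22 / 27)^(1/4) = 1.78 x 10^-6 M
[Ag^+] = 3s = 5.3 × 10^-6 M

[Ag^+] ≈ 5.3e-6 M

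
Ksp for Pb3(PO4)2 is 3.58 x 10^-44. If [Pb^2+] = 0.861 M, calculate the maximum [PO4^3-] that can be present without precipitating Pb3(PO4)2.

Pb3(PO4)2(s) <=> 3 Pb^2+ + 2 PO4^3-
Ksp = [Pb^2+]^3[PO4^3-]^2
Precipitation begins when Q = Ksp. With [Pb^2+] = 0.861 M:
3.58 x 10^-44 = (0.861)^3 × [PO4^3-]^2
[PO4^3-] = (3.58 x 10^-44 / 6.383 x 10^-1)^(1/2) = 2.37 × 10^-22 M

2.37 × 10^-22 M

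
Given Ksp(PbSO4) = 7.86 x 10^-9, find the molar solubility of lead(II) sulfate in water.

s ≈ 8.87 × 10^-5 M

PbSO4(s) ⇌ Pb^2+ + SO4^2-
Ksp = [Pb^2+][SO4^2-]
Let s = molar solubility. Then [Pb^2+] = s and [SO4^2-] = s.
Ksp = s × s = s^2
s = √(7.86 x 10^-9) = 8.87 x 10^-5 M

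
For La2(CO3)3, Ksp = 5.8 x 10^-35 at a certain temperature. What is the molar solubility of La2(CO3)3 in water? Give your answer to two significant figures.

La2(CO3)3(s) <=> 2 La^3+ + 3 CO3^2-
Ksp = [La^3+]^2[CO3^2-]^3
For each mole of La2(CO3)3 that dissolves: [La^3+] = 2s, [CO3^2-] = 3s.
So Ksp = (2s)^2 × (3s)^3 = 108s^5
s = (5.8 x 10^-35 / 108)^(1/5) = 5.6 x 10^-8 M

5.6 × 10^-8 M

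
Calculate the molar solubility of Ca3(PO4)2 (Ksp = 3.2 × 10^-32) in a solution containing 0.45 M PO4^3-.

Ca3(PO4)2(s) ⇌ 3 Ca^2+(aq) + 2 PO4^3-(aq)
Ksp = [Ca^2+]^3[PO4^3-]^2
Let s be the molar solubility in this solution. [Ca^2+] = 3s, [PO4^3-] = 0.45 + 2s ≈ 0.45 (Ksp is small, so little additional dissolves).
Ksp ≈ (3s)^3 × (0.45)^2
s = 1.8 × 10^-11 M
Check: 2s = 3.6 × 10^-11 ≪ 0.45, so the approximation is valid.

s = 1.8 × 10^-11 M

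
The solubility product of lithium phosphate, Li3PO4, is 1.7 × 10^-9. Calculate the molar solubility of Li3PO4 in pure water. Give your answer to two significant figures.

2.8 × 10^-3 M

Li3PO4(s) <=> 3 Li^+ + PO4^3-
Ksp = [Li^+]^3[PO4^3-]
Let s = molar solubility. Then [Li^+] = 3s and [PO4^3-] = s.
So Ksp = (3s)^3 × s = 27s^4
s = (1.7 × 10^-9 / 27)^(1/4) = 2.8 × 10^-3 M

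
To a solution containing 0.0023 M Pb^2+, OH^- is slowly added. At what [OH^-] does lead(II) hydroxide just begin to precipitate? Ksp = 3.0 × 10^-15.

Pb(OH)2(s) ⇌ Pb^2+(aq) + 2 OH^-(aq)
Ksp = [Pb^2+][OH^-]^2
Precipitation begins when Q = Ksp. With [Pb^2+] = 0.0023 M:
3.0 × 10^-15 = (0.0023) × [OH^-]^2
[OH^-] = (3.0 × 10^-15 / 2.3 x 10^-3)^(1/2) = 1.1 × 10^-6 M

1.1 × 10^-6 M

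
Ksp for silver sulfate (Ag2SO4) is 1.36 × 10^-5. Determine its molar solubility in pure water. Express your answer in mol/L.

1.50 x 10^-2 M

Ag2SO4(s) <=> 2 Ag^+(aq) + SO4^2-(aq)
Ksp = [Ag^+]^2[SO4^2-]
For each mole of Ag2SO4 that dissolves: [Ag^+] = 2s, [SO4^2-] = s.
Substituting: Ksp = (2s)^2s = 4s^3
s^3 = 1.36 × 10^-5 / 4, so s = 1.50 × 10^-2 M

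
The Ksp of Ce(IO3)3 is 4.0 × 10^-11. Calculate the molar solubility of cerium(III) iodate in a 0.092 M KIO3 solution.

Ce(IO3)3(s) <=> Ce^3+ + 3 IO3^-
Ksp = [Ce^3+][IO3^-]^3
Let s = moles of Ce(IO3)3 that dissolve per litre. [Ce^3+] = s, [IO3^-] = 0.092 + 3s ≈ 0.092 (Ksp is small, so little additional dissolves).
Ksp ≈ s × (0.092)^3
s = 5.1 x 10^-8 M
Check: 3s = 1.5 x 10^-7 ≪ 0.092, so the approximation is valid.

s = 5.1 × 10^-8 M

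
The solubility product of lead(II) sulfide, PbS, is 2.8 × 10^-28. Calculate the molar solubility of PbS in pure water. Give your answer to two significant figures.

PbS(s) ⇌ Pb^2+(aq) + S^2-(aq)
Ksp = [Pb^2+][S^2-]
With molar solubility s: [Pb^2+] = s, [S^2-] = s.
Ksp = (s)(s) = s^2
s = (2.8 × 10^-28)^(1/2) = 1.7 × 10^-14 M

s = 1.7 × 10^-14 M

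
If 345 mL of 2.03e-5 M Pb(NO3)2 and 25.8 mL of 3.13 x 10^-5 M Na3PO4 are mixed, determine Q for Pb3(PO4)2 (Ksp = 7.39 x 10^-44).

Q ≈ 3.20 × 10^-26

Total volume = 345 + 25.8 = 370.8 mL.
[Pb^2+] = 2.03 × 10^-5 × (345/370.8) = 1.889 × 10^-5 M
[PO4^3-] = 3.13 × 10^-5 × (25.8/370.8) = 2.178 × 10^-6 M
Pb3(PO4)2(s) ⇌ 3 Pb^2+(aq) + 2 PO4^3-(aq), so Q = [Pb^2+]^3[PO4^3-]^2
Q = (1.889 x 10^-5)^3(2.178 × 10^-6)^2 = 3.20 × 10^-26
Q > Ksp, so Pb3(PO4)2 will precipitate.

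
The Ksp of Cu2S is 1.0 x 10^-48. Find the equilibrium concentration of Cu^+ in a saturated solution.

[Cu^+] = 1.3 × 10^-16 M

Cu2S(s) ⇌ 2 Cu^+(aq) + S^2-(aq)
Ksp = [Cu^+]^2[S^2-]
For each mole of Cu2S that dissolves: [Cu^+] = 2s, [S^2-] = s.
So Ksp = (2s)^2 × s = 4s^3
s^3 = 1.0 x 10^-48 / 4, so s = 6.30 × 10^-17 M
[Cu^+] = 2s = 1.3 × 10^-16 M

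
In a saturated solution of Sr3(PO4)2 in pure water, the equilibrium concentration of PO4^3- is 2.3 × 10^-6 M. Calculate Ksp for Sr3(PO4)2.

Sr3(PO4)2(s) ⇌ 3 Sr^2+ + 2 PO4^3-
Stoichiometry gives [Sr^2+] = (3/2)[PO4^3-] = 3.45 × 10^-6 M.
Ksp = [Sr^2+]^3[PO4^3-]^2
Ksp = (3.45 × 10^-6)^3 × (2.3 × 10^-6)^2 = 2.2 x 10^-28

Ksp = 2.2 × 10^-28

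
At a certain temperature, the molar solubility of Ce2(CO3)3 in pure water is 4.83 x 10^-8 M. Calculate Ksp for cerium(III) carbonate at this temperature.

Ce2(CO3)3(s) ⇌ 2 Ce^3+(aq) + 3 CO3^2-(aq)
For each mole of Ce2(CO3)3 that dissolves: [Ce^3+] = 2s, [CO3^2-] = 3s.
Ksp = [Ce^3+]^2[CO3^2-]^3
Ksp = (2s)^2(3s)^3 = 108s^5
Ksp = 108 × (4.83 x 10^-8)^5 = 2.84 × 10^-35

Ksp = 2.84e-35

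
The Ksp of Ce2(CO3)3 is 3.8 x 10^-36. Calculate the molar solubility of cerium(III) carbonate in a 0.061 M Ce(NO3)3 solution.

s ≈ 3.4 x 10^-12 M

Ce2(CO3)3(s) ⇌ 2 Ce^3+ + 3 CO3^2-
Ksp = [Ce^3+]^2[CO3^2-]^3
Let s be the molar solubility in this solution. [Ce^3+] = 0.061 + 2s ≈ 0.061, [CO3^2-] = 3s (Ksp is small, so little additional dissolves).
Ksp ≈ (0.061)^2 × (3s)^3
s = 3.4 x 10^-12 M
Check: 2s = 6.7 × 10^-12 ≪ 0.061, so the approximation is valid.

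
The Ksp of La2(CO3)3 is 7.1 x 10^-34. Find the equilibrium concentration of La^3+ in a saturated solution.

[La^3+] = 1.8 × 10^-7 M

La2(CO3)3(s) <=> 2 La^3+ + 3 CO3^2-
Ksp = [La^3+]^2[CO3^2-]^3
Let s = molar solubility. Then [La^3+] = 2s and [CO3^2-] = 3s.
Ksp = (2s)^2(3s)^3 = 108s^5
s^5 = 7.1 x 10^-34 / 108, so s = 9.20 x 10^-8 M
[La^3+] = 2s = 1.8 × 10^-7 M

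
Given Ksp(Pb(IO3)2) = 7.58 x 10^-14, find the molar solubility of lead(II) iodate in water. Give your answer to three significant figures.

s = 2.67 × 10^-5 M

Pb(IO3)2(s) <=> Pb^2+(aq) + 2 IO3^-(aq)
Ksp = [Pb^2+][IO3^-]^2
Let s = molar solubility. Then [Pb^2+] = s and [IO3^-] = 2s.
Substituting: Ksp = s(2s)^2 = 4s^3
s = (7.58 x 10^-14 / 4)^(1/3) = 2.67 x 10^-5 M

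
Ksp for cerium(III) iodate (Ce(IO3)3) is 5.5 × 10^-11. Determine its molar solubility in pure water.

Ce(IO3)3(s) <=> Ce^3+(aq) + 3 IO3^-(aq)
Ksp = [Ce^3+][IO3^-]^3
Let s = molar solubility. Then [Ce^3+] = s and [IO3^-] = 3s.
So Ksp = s × (3s)^3 = 27s^4
s^4 = 5.5 × 10^-11 / 27, so s = 1.2 x 10^-3 M

1.2 x 10^-3 M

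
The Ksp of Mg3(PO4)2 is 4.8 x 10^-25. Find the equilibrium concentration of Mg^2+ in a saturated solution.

[Mg^2+] ≈ 1.6e-5 M

Mg3(PO4)2(s) ⇌ 3 Mg^2+(aq) + 2 PO4^3-(aq)
Ksp = [Mg^2+]^3[PO4^3-]^2
With molar solubility s: [Mg^2+] = 3s, [PO4^3-] = 2s.
So Ksp = (3s)^3 × (2s)^2 = 108s^5
Solving, s = (4.8 x 10^-25/108)^(1/5) = 5.36 x 10^-6 M
[Mg^2+] = 3s = 1.6 × 10^-5 M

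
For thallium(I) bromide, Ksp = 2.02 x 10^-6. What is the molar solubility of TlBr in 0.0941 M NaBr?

TlBr(s) <=> Tl^+(aq) + Br^-(aq)
Ksp = [Tl^+][Br^-]
Let s be the molar solubility in this solution. [Tl^+] = s, [Br^-] = 0.0941 + s ≈ 0.0941 (common-ion effect: Br^- is already 0.0941 M).
Ksp ≈ s × 0.0941
s = 2.15 × 10^-5 M
Check: s = 2.1 x 10^-5 ≪ 0.0941, so the approximation is valid.

2.15 × 10^-5 M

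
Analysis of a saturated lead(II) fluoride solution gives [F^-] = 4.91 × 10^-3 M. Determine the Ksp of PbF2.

PbF2(s) ⇌ Pb^2+(aq) + 2 F^-(aq)
Stoichiometry gives [Pb^2+] = (1/2)[F^-] = 2.455 × 10^-3 M.
Ksp = [Pb^2+][F^-]^2
Ksp = 2.455 × 10^-3 × (4.91 x 10^-3)^2 = 5.92 x 10^-8

5.92 x 10^-8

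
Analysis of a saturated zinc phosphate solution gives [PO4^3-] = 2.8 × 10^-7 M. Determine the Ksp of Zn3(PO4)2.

Ksp = 5.8 × 10^-33

Zn3(PO4)2(s) ⇌ 3 Zn^2+(aq) + 2 PO4^3-(aq)
Stoichiometry gives [Zn^2+] = (3/2)[PO4^3-] = 4.20 × 10^-7 M.
Ksp = [Zn^2+]^3[PO4^3-]^2
Ksp = (4.20 × 10^-7)^3 × (2.8 × 10^-7)^2 = 5.8 × 10^-33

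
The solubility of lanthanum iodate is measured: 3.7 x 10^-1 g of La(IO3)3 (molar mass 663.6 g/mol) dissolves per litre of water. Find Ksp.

Molar solubility s = (3.7 × 10^-1 g/L) / (663.6 g/mol) = 5.58 x 10^-4 M.
La(IO3)3(s) ⇌ La^3+ + 3 IO3^-
If s mol/L of La(IO3)3 dissolves, [La^3+] = s and [IO3^-] = 3s.
Ksp = [La^3+][IO3^-]^3
Substituting: Ksp = s(3s)^3 = 27s^4
Ksp = 27 × (5.58 × 10^-4)^4 = 2.6 × 10^-12

Ksp ≈ 2.6e-12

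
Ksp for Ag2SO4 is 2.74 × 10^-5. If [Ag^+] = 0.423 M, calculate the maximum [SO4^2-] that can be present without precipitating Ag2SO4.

[SO4^2-] ≈ 1.53 x 10^-4 M

Ag2SO4(s) ⇌ 2 Ag^+(aq) + SO4^2-(aq)
Ksp = [Ag^+]^2[SO4^2-]
Precipitation begins when Q = Ksp. With [Ag^+] = 0.423 M:
2.74 × 10^-5 = (0.423)^2 × [SO4^2-]
[SO4^2-] = (2.74 × 10^-5 / 1.789 × 10^-1) = 1.53 x 10^-4 M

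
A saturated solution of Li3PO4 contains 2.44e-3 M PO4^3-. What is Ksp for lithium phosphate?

Ksp = 9.57 x 10^-10

Li3PO4(s) ⇌ 3 Li^+(aq) + PO4^3-(aq)
Stoichiometry gives [Li^+] = (3/1)[PO4^3-] = 7.320 × 10^-3 M.
Ksp = [Li^+]^3[PO4^3-]
Ksp = (7.320 x 10^-3)^3 × 2.44 × 10^-3 = 9.57 × 10^-10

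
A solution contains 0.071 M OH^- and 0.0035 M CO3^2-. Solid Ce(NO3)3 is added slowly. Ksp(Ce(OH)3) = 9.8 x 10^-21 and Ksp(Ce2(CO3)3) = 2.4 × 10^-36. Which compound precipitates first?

Ce(OH)3

Precipitation of each salt starts when its ion product equals its Ksp.
For Ce(OH)3: 9.8 x 10^-21 = (0.071)^3 × [Ce^3+]  ⇒  [Ce^3+] = 2.7 x 10^-17 M.
For Ce2(CO3)3: 2.4 × 10^-36 = (0.0035)^3 × [Ce^3+]^2  ⇒  [Ce^3+] = 7.5 × 10^-15 M.
The salt with the lower threshold [Ce^3+] precipitates first: Ce(OH)3.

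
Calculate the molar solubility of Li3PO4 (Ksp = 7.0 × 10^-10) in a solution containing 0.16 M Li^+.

1.7 × 10^-7 M

Li3PO4(s) ⇌ 3 Li^+(aq) + PO4^3-(aq)
Ksp = [Li^+]^3[PO4^3-]
Let s be the molar solubility in this solution. [Li^+] = 0.16 + 3s ≈ 0.16, [PO4^3-] = s (common-ion effect: Li^+ is already 0.16 M).
Ksp ≈ (0.16)^3 × s
s = 1.7 x 10^-7 M
Check: 3s = 5.1 × 10^-7 ≪ 0.16, so the approximation is valid.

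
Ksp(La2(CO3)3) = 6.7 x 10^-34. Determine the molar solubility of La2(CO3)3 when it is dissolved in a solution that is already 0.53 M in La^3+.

La2(CO3)3(s) ⇌ 2 La^3+(aq) + 3 CO3^2-(aq)
Ksp = [La^3+]^2[CO3^2-]^3
If s mol/L dissolves here, [La^3+] = 0.53 + 2s ≈ 0.53, [CO3^2-] = 3s (Ksp is small, so little additional dissolves).
Ksp ≈ (0.53)^2 × (3s)^3
s = 4.5 x 10^-12 M
Check: 2s = 8.9 × 10^-12 ≪ 0.53, so the approximation is valid.

4.5 × 10^-12 M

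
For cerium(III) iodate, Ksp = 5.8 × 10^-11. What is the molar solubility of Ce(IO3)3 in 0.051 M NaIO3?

s = 4.4 x 10^-7 M

Ce(IO3)3(s) ⇌ Ce^3+ + 3 IO3^-
Ksp = [Ce^3+][IO3^-]^3
Let s be the molar solubility in this solution. [Ce^3+] = s, [IO3^-] = 0.051 + 3s ≈ 0.051 (common-ion effect: IO3^- is already 0.051 M).
Ksp ≈ s × (0.051)^3
s = 4.4 x 10^-7 M
Check: 3s = 1.3 x 10^-6 ≪ 0.051, so the approximation is valid.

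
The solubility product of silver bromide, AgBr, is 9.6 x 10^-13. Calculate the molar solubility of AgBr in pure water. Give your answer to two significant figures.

AgBr(s) <=> Ag^+(aq) + Br^-(aq)
Ksp = [Ag^+][Br^-]
Let s = molar solubility. Then [Ag^+] = s and [Br^-] = s.
Ksp = (s)(s) = s^2
s = (9.6 x 10^-13)^(1/2) = 9.8 × 10^-7 M

s ≈ 9.8 × 10^-7 M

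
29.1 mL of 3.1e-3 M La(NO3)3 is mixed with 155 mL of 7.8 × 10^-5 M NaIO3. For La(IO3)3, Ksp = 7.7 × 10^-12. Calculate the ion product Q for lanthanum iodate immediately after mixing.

Q ≈ 1.4 × 10^-16

Total volume = 29.1 + 155 = 184.1 mL.
[La^3+] = 3.1 x 10^-3 × (29.1/184.1) = 4.90 × 10^-4 M
[IO3^-] = 7.8 × 10^-5 × (155/184.1) = 6.57 × 10^-5 M
La(IO3)3(s) ⇌ La^3+(aq) + 3 IO3^-(aq), so Q = [La^3+][IO3^-]^3
Q = (4.90 x 10^-4)(6.57 x 10^-5)^3 = 1.4 × 10^-16
Q < Ksp, so no precipitate of La(IO3)3 forms.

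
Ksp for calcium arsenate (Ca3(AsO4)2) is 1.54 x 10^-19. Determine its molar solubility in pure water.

s = 6.77 × 10^-5 M

Ca3(AsO4)2(s) <=> 3 Ca^2+(aq) + 2 AsO4^3-(aq)
Ksp = [Ca^2+]^3[AsO4^3-]^2
If s mol/L of Ca3(AsO4)2 dissolves, [Ca^2+] = 3s and [AsO4^3-] = 2s.
Ksp = (3s)^3(2s)^2 = 108s^5
s^5 = 1.54 x 10^-19 / 108, so s = 6.77 × 10^-5 M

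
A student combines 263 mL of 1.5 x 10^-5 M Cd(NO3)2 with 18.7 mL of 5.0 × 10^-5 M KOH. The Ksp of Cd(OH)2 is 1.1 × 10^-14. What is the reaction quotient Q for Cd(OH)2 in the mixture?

Q ≈ 1.5 × 10^-16

Total volume = 263 + 18.7 = 281.7 mL.
[Cd^2+] = 1.5 x 10^-5 × (263/281.7) = 1.40 × 10^-5 M
[OH^-] = 5.0 × 10^-5 × (18.7/281.7) = 3.32 × 10^-6 M
Cd(OH)2(s) ⇌ Cd^2+ + 2 OH^-, so Q = [Cd^2+][OH^-]^2
Q = (1.40 × 10^-5)(3.32 × 10^-6)^2 = 1.5 × 10^-16
Q < Ksp, so no precipitate of Cd(OH)2 forms.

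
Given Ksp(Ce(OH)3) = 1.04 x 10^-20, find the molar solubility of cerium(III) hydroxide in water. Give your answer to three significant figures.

Ce(OH)3(s) ⇌ Ce^3+(aq) + 3 OH^-(aq)
Ksp = [Ce^3+][OH^-]^3
Let s = molar solubility. Then [Ce^3+] = s and [OH^-] = 3s.
Ksp = s(3s)^3 = 27s^4
s^4 = 1.04 x 10^-20 / 27, so s = 4.43 × 10^-6 M

4.43e-6 M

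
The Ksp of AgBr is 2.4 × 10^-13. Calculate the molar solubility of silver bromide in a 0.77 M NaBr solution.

s ≈ 3.1 x 10^-13 M

AgBr(s) <=> Ag^+ + Br^-
Ksp = [Ag^+][Br^-]
Let s be the molar solubility in this solution. [Ag^+] = s, [Br^-] = 0.77 + s ≈ 0.77 (since Br^- from NaBr dominates).
Ksp ≈ s × 0.77
s = 3.1 x 10^-13 M
Check: s = 3.1 × 10^-13 ≪ 0.77, so the approximation is valid.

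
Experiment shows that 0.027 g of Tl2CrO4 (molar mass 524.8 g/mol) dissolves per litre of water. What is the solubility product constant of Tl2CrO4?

Molar solubility s = (2.7 × 10^-2 g/L) / (524.8 g/mol) = 5.14 x 10^-5 M.
Tl2CrO4(s) ⇌ 2 Tl^+(aq) + CrO4^2-(aq)
For each mole of Tl2CrO4 that dissolves: [Tl^+] = 2s, [CrO4^2-] = s.
Ksp = [Tl^+]^2[CrO4^2-]
Ksp = (2s)^2s = 4s^3
Ksp = 4 × (5.14 x 10^-5)^3 = 5.4 x 10^-13

5.4e-13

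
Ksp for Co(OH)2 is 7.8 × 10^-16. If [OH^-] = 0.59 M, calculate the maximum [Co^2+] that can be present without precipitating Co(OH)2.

[Co^2+] = 2.2 × 10^-15 M

Co(OH)2(s) ⇌ Co^2+(aq) + 2 OH^-(aq)
Ksp = [Co^2+][OH^-]^2
Precipitation begins when Q = Ksp. With [OH^-] = 0.59 M:
7.8 × 10^-16 = (0.59)^2 × [Co^2+]
[Co^2+] = (7.8 × 10^-16 / 3.48 × 10^-1) = 2.2 × 10^-15 M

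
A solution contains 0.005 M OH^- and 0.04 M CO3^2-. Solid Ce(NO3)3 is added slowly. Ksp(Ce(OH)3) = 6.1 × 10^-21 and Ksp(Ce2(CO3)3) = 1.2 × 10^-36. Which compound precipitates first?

Ce2(CO3)3

Precipitation of each salt starts when its ion product equals its Ksp.
For Ce(OH)3: 6.1 × 10^-21 = (0.005)^3 × [Ce^3+]  ⇒  [Ce^3+] = 4.9 × 10^-14 M.
For Ce2(CO3)3: 1.2 × 10^-36 = (0.04)^3 × [Ce^3+]^2  ⇒  [Ce^3+] = 1.4 × 10^-16 M.
The salt with the lower threshold [Ce^3+] precipitates first: Ce2(CO3)3.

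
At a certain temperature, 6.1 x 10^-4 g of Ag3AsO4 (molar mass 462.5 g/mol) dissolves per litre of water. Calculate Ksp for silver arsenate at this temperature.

8.2 × 10^-23

Molar solubility s = (6.1 x 10^-4 g/L) / (462.5 g/mol) = 1.32 × 10^-6 M.
Ag3AsO4(s) <=> 3 Ag^+(aq) + AsO4^3-(aq)
Let s = molar solubility. Then [Ag^+] = 3s and [AsO4^3-] = s.
Ksp = [Ag^+]^3[AsO4^3-]
Ksp = (3s)^3s = 27s^4
With s = 1.32 × 10^-6: Ksp = 8.2 × 10^-23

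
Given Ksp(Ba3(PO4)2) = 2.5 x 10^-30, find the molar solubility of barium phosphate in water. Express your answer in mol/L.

Ba3(PO4)2(s) ⇌ 3 Ba^2+ + 2 PO4^3-
Ksp = [Ba^2+]^3[PO4^3-]^2
For each mole of Ba3(PO4)2 that dissolves: [Ba^2+] = 3s, [PO4^3-] = 2s.
Ksp = (3s)^3(2s)^2 = 108s^5
Solving, s = (2.5 x 10^-30/108)^(1/5) = 4.7 x 10^-7 M

s = 4.7 × 10^-7 M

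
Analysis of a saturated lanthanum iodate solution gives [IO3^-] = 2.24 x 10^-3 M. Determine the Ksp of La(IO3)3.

La(IO3)3(s) ⇌ La^3+ + 3 IO3^-
Stoichiometry gives [La^3+] = (1/3)[IO3^-] = 7.467 x 10^-4 M.
Ksp = [La^3+][IO3^-]^3
Ksp = 7.467 × 10^-4 × (2.24 × 10^-3)^3 = 8.39 × 10^-12

8.39 x 10^-12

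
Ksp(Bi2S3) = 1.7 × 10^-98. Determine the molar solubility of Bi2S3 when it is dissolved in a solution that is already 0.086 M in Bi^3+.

Bi2S3(s) <=> 2 Bi^3+ + 3 S^2-
Ksp = [Bi^3+]^2[S^2-]^3
Let s be the molar solubility in this solution. [Bi^3+] = 0.086 + 2s ≈ 0.086, [S^2-] = 3s (Ksp is small, so little additional dissolves).
Ksp ≈ (0.086)^2 × (3s)^3
s = 4.4 × 10^-33 M
Check: 2s = 8.8 x 10^-33 ≪ 0.086, so the approximation is valid.

4.4e-33 M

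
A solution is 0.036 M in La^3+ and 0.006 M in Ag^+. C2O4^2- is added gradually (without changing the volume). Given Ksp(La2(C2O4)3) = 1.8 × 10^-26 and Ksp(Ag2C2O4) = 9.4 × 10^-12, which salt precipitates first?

La2(C2O4)3

Each salt begins to precipitate when Q = Ksp, i.e. when [C2O4^2-] reaches its threshold.
For La2(C2O4)3: 1.8 × 10^-26 = (0.036)^2 × [C2O4^2-]^3  ⇒  [C2O4^2-] = 2.4 × 10^-8 M.
For Ag2C2O4: 9.4 × 10^-12 = (0.006)^2 × [C2O4^2-]  ⇒  [C2O4^2-] = 2.6 x 10^-7 M.
The salt with the lower threshold [C2O4^2-] precipitates first: La2(C2O4)3.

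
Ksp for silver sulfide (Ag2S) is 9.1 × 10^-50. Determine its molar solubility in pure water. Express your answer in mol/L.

s ≈ 2.8 x 10^-17 M

Ag2S(s) ⇌ 2 Ag^+(aq) + S^2-(aq)
Ksp = [Ag^+]^2[S^2-]
For each mole of Ag2S that dissolves: [Ag^+] = 2s, [S^2-] = s.
Substituting: Ksp = (2s)^2s = 4s^3
Solving, s = (9.1 × 10^-50/4)^(1/3) = 2.8 × 10^-17 M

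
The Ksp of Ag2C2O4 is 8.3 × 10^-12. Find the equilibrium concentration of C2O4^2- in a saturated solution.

Ag2C2O4(s) ⇌ 2 Ag^+(aq) + C2O4^2-(aq)
Ksp = [Ag^+]^2[C2O4^2-]
With molar solubility s: [Ag^+] = 2s, [C2O4^2-] = s.
So Ksp = (2s)^2 × s = 4s^3
Solving, s = (8.3 × 10^-12/4)^(1/3) = 1.28 × 10^-4 M
[C2O4^2-] = s = 1.3 × 10^-4 M

[C2O4^2-] = 1.3e-4 M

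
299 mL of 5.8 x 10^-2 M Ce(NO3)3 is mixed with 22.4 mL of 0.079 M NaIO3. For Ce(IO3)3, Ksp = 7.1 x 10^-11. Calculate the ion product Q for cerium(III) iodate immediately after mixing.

Q ≈ 9.0 x 10^-9

Total volume = 299 + 22.4 = 321.4 mL.
[Ce^3+] = 5.8 × 10^-2 × (299/321.4) = 5.40 x 10^-2 M
[IO3^-] = 7.9 × 10^-2 × (22.4/321.4) = 5.51 × 10^-3 M
Ce(IO3)3(s) ⇌ Ce^3+(aq) + 3 IO3^-(aq), so Q = [Ce^3+][IO3^-]^3
Q = (5.40 × 10^-2)(5.51 × 10^-3)^3 = 9.0 × 10^-9
Q > Ksp, so Ce(IO3)3 will precipitate.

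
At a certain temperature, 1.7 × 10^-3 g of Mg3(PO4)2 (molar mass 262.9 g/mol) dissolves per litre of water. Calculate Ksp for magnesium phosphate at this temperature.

Molar solubility s = (1.7 × 10^-3 g/L) / (262.9 g/mol) = 6.47 × 10^-6 M.
Mg3(PO4)2(s) <=> 3 Mg^2+ + 2 PO4^3-
For each mole of Mg3(PO4)2 that dissolves: [Mg^2+] = 3s, [PO4^3-] = 2s.
Ksp = [Mg^2+]^3[PO4^3-]^2
So Ksp = (3s)^3 × (2s)^2 = 108s^5
With s = 6.47 x 10^-6: Ksp = 1.2 × 10^-24

1.2 × 10^-24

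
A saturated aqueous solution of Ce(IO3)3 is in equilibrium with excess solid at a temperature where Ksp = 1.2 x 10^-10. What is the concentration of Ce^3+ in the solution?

[Ce^3+] = 1.5 x 10^-3 M

Ce(IO3)3(s) ⇌ Ce^3+(aq) + 3 IO3^-(aq)
Ksp = [Ce^3+][IO3^-]^3
With molar solubility s: [Ce^3+] = s, [IO3^-] = 3s.
Ksp = s(3s)^3 = 27s^4
s = (1.2 x 10^-10 / 27)^(1/4) = 1.45 x 10^-3 M
[Ce^3+] = s = 1.5 x 10^-3 M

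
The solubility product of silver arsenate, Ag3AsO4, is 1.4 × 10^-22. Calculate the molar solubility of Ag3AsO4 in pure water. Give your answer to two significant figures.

Ag3AsO4(s) ⇌ 3 Ag^+(aq) + AsO4^3-(aq)
Ksp = [Ag^+]^3[AsO4^3-]
Let s = molar solubility. Then [Ag^+] = 3s and [AsO4^3-] = s.
Ksp = (3s)^3s = 27s^4
Solving, s = (1.4 × 10^-22/27)^(1/4) = 1.5 x 10^-6 M

1.5e-6 M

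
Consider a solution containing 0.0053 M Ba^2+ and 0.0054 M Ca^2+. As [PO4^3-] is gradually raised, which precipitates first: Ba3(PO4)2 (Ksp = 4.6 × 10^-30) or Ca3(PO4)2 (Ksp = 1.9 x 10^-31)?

Ca3(PO4)2

Precipitation of each salt starts when its ion product equals its Ksp.
For Ba3(PO4)2: 4.6 × 10^-30 = (0.0053)^3 × [PO4^3-]^2  ⇒  [PO4^3-] = 5.6 × 10^-12 M.
For Ca3(PO4)2: 1.9 x 10^-31 = (0.0054)^3 × [PO4^3-]^2  ⇒  [PO4^3-] = 1.1 × 10^-12 M.
The salt with the lower threshold [PO4^3-] precipitates first: Ca3(PO4)2.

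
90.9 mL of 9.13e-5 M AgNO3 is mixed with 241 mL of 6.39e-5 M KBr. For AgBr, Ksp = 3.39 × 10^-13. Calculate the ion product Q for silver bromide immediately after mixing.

Total volume = 90.9 + 241 = 331.9 mL.
[Ag^+] = 9.13 x 10^-5 × (90.9/331.9) = 2.501 x 10^-5 M
[Br^-] = 6.39 × 10^-5 × (241/331.9) = 4.640 × 10^-5 M
AgBr(s) <=> Ag^+ + Br^-, so Q = [Ag^+][Br^-]
Q = (2.501 × 10^-5)(4.640 × 10^-5) = 1.16 x 10^-9
Q > Ksp, so AgBr will precipitate.

Q = 1.16e-9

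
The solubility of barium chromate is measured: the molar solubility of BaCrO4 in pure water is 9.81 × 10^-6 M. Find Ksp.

BaCrO4(s) ⇌ Ba^2+ + CrO4^2-
With molar solubility s: [Ba^2+] = s, [CrO4^2-] = s.
Ksp = [Ba^2+][CrO4^2-]
Ksp = (s)(s) = s^2
Ksp = (9.81 x 10^-6)^2 = 9.62 × 10^-11

Ksp ≈ 9.62e-11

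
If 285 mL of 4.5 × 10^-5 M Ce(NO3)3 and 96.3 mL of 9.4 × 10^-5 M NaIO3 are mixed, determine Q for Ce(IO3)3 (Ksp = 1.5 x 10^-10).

Total volume = 285 + 96.3 = 381.3 mL.
[Ce^3+] = 4.5 x 10^-5 × (285/381.3) = 3.36 × 10^-5 M
[IO3^-] = 9.4 × 10^-5 × (96.3/381.3) = 2.37 × 10^-5 M
Ce(IO3)3(s) <=> Ce^3+ + 3 IO3^-, so Q = [Ce^3+][IO3^-]^3
Q = (3.36 × 10^-5)(2.37 x 10^-5)^3 = 4.5 × 10^-19
Q < Ksp, so no precipitate of Ce(IO3)3 forms.

4.5e-19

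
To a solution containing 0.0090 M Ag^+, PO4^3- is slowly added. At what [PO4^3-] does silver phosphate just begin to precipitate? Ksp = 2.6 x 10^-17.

[PO4^3-] ≈ 3.6e-11 M

Ag3PO4(s) ⇌ 3 Ag^+ + PO4^3-
Ksp = [Ag^+]^3[PO4^3-]
Precipitation begins when Q = Ksp. With [Ag^+] = 0.0090 M:
2.6 x 10^-17 = (0.0090)^3 × [PO4^3-]
[PO4^3-] = (2.6 x 10^-17 / 7.29 x 10^-7) = 3.6 x 10^-11 M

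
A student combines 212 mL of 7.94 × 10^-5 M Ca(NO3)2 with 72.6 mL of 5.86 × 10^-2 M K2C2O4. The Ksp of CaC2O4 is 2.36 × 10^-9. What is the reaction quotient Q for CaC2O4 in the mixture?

Q = 8.84e-7

Total volume = 212 + 72.6 = 284.6 mL.
[Ca^2+] = 7.94 × 10^-5 × (212/284.6) = 5.915 × 10^-5 M
[C2O4^2-] = 5.86 × 10^-2 × (72.6/284.6) = 1.495 x 10^-2 M
CaC2O4(s) ⇌ Ca^2+ + C2O4^2-, so Q = [Ca^2+][C2O4^2-]
Q = (5.915 × 10^-5)(1.495 × 10^-2) = 8.84 × 10^-7
Q > Ksp, so CaC2O4 will precipitate.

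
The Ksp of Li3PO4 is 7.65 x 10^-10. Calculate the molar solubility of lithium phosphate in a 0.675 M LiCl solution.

2.49 x 10^-9 M

Li3PO4(s) ⇌ 3 Li^+ + PO4^3-
Ksp = [Li^+]^3[PO4^3-]
Let s = moles of Li3PO4 that dissolve per litre. [Li^+] = 0.675 + 3s ≈ 0.675, [PO4^3-] = s (since Li^+ from LiCl dominates).
Ksp ≈ (0.675)^3 × s
s = 2.49 x 10^-9 M
Check: 3s = 7.5 × 10^-9 ≪ 0.675, so the approximation is valid.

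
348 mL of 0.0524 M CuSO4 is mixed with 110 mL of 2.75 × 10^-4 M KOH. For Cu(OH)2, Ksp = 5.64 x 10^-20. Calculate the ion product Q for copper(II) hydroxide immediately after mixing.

Total volume = 348 + 110 = 458 mL.
[Cu^2+] = 5.24 × 10^-2 × (348/458) = 3.981 x 10^-2 M
[OH^-] = 2.75 x 10^-4 × (110/458) = 6.605 × 10^-5 M
Cu(OH)2(s) <=> Cu^2+ + 2 OH^-, so Q = [Cu^2+][OH^-]^2
Q = (3.981 × 10^-2)(6.605 x 10^-5)^2 = 1.74 × 10^-10
Q > Ksp, so Cu(OH)2 will precipitate.

Q ≈ 1.74 x 10^-10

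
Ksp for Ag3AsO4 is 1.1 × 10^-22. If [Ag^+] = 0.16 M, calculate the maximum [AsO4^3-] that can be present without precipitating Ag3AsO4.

Ag3AsO4(s) <=> 3 Ag^+ + AsO4^3-
Ksp = [Ag^+]^3[AsO4^3-]
Precipitation begins when Q = Ksp. With [Ag^+] = 0.16 M:
1.1 × 10^-22 = (0.16)^3 × [AsO4^3-]
[AsO4^3-] = (1.1 × 10^-22 / 4.10 × 10^-3) = 2.7 x 10^-20 M

[AsO4^3-] ≈ 2.7e-20 M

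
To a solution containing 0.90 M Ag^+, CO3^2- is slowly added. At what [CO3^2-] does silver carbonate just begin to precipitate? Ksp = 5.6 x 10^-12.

6.9 x 10^-12 M

Ag2CO3(s) ⇌ 2 Ag^+ + CO3^2-
Ksp = [Ag^+]^2[CO3^2-]
Precipitation begins when Q = Ksp. With [Ag^+] = 0.90 M:
5.6 x 10^-12 = (0.90)^2 × [CO3^2-]
[CO3^2-] = (5.6 x 10^-12 / 8.10 x 10^-1) = 6.9 x 10^-12 M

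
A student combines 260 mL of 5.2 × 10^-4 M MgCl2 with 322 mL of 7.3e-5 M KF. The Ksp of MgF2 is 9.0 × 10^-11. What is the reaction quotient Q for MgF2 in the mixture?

3.8 × 10^-13

Total volume = 260 + 322 = 582 mL.
[Mg^2+] = 5.2 × 10^-4 × (260/582) = 2.32 × 10^-4 M
[F^-] = 7.3 × 10^-5 × (322/582) = 4.04 × 10^-5 M
MgF2(s) ⇌ Mg^2+ + 2 F^-, so Q = [Mg^2+][F^-]^2
Q = (2.32 × 10^-4)(4.04 x 10^-5)^2 = 3.8 × 10^-13
Q < Ksp, so no precipitate of MgF2 forms.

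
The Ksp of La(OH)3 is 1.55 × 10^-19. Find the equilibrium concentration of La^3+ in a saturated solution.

La(OH)3(s) <=> La^3+(aq) + 3 OH^-(aq)
Ksp = [La^3+][OH^-]^3
If s mol/L of La(OH)3 dissolves, [La^3+] = s and [OH^-] = 3s.
Ksp = s(3s)^3 = 27s^4
s = (1.55 × 10^-19 / 27)^(1/4) = 8.704 x 10^-6 M
[La^3+] = s = 8.70 x 10^-6 M

8.70 x 10^-6 M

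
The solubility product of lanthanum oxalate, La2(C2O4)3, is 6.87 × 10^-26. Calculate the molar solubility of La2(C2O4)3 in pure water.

La2(C2O4)3(s) ⇌ 2 La^3+ + 3 C2O4^2-
Ksp = [La^3+]^2[C2O4^2-]^3
If s mol/L of La2(C2O4)3 dissolves, [La^3+] = 2s and [C2O4^2-] = 3s.
So Ksp = (2s)^2 × (3s)^3 = 108s^5
s = (6.87 × 10^-26 / 108)^(1/5) = 3.64 × 10^-6 M

3.64 x 10^-6 M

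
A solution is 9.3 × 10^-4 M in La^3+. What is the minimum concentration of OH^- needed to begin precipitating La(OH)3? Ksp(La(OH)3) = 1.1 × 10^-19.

La(OH)3(s) ⇌ La^3+(aq) + 3 OH^-(aq)
Ksp = [La^3+][OH^-]^3
Precipitation begins when Q = Ksp. With [La^3+] = 9.3 × 10^-4 M:
1.1 × 10^-19 = (9.3 × 10^-4) × [OH^-]^3
[OH^-] = (1.1 × 10^-19 / 9.3 × 10^-4)^(1/3) = 4.9 × 10^-6 M

[OH^-] = 4.9 × 10^-6 M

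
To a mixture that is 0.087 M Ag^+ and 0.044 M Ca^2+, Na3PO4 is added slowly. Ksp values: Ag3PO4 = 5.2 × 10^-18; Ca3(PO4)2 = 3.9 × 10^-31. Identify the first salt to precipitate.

Ag3PO4

Precipitation of each salt starts when its ion product equals its Ksp.
For Ag3PO4: 5.2 × 10^-18 = (0.087)^3 × [PO4^3-]  ⇒  [PO4^3-] = 7.9 × 10^-15 M.
For Ca3(PO4)2: 3.9 × 10^-31 = (0.044)^3 × [PO4^3-]^2  ⇒  [PO4^3-] = 6.8 x 10^-14 M.
The salt with the lower threshold [PO4^3-] precipitates first: Ag3PO4.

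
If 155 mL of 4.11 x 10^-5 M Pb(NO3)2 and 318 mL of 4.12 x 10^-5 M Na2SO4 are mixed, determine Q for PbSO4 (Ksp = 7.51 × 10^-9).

Total volume = 155 + 318 = 473 mL.
[Pb^2+] = 4.11 x 10^-5 × (155/473) = 1.347 × 10^-5 M
[SO4^2-] = 4.12 × 10^-5 × (318/473) = 2.770 × 10^-5 M
PbSO4(s) ⇌ Pb^2+(aq) + SO4^2-(aq), so Q = [Pb^2+][SO4^2-]
Q = (1.347 × 10^-5)(2.770 x 10^-5) = 3.73 x 10^-10
Q < Ksp, so no precipitate of PbSO4 forms.

Q = 3.73 × 10^-10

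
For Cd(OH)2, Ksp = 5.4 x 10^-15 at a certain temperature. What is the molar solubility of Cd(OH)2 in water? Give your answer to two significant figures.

Cd(OH)2(s) ⇌ Cd^2+(aq) + 2 OH^-(aq)
Ksp = [Cd^2+][OH^-]^2
If s mol/L of Cd(OH)2 dissolves, [Cd^2+] = s and [OH^-] = 2s.
Ksp = s(2s)^2 = 4s^3
Solving, s = (5.4 x 10^-15/4)^(1/3) = 1.1 × 10^-5 M

s ≈ 1.1 x 10^-5 M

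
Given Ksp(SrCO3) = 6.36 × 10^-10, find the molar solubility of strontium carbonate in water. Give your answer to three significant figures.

SrCO3(s) <=> Sr^2+ + CO3^2-
Ksp = [Sr^2+][CO3^2-]
Let s = molar solubility. Then [Sr^2+] = s and [CO3^2-] = s.
Ksp = s^2
s = (6.36 × 10^-10)^(1/2) = 2.52 x 10^-5 M

s ≈ 2.52e-5 M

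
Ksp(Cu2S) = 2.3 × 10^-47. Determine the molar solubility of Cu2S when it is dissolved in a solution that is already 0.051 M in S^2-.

Cu2S(s) <=> 2 Cu^+ + S^2-
Ksp = [Cu^+]^2[S^2-]
Let s = moles of Cu2S that dissolve per litre. [Cu^+] = 2s, [S^2-] = 0.051 + s ≈ 0.051 (Ksp is small, so little additional dissolves).
Ksp ≈ (2s)^2 × 0.051
s = 1.1 × 10^-23 M
Check: s = 1.1 × 10^-23 ≪ 0.051, so the approximation is valid.

s = 1.1 x 10^-23 M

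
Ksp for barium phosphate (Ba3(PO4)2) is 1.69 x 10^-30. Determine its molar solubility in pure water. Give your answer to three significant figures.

s = 4.35 × 10^-7 M

Ba3(PO4)2(s) <=> 3 Ba^2+ + 2 PO4^3-
Ksp = [Ba^2+]^3[PO4^3-]^2
Let s = molar solubility. Then [Ba^2+] = 3s and [PO4^3-] = 2s.
So Ksp = (3s)^3 × (2s)^2 = 108s^5
s = (1.69 x 10^-30 / 108)^(1/5) = 4.35 × 10^-7 M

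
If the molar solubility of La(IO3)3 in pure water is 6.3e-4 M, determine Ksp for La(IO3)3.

Ksp = 4.3 × 10^-12

La(IO3)3(s) <=> La^3+(aq) + 3 IO3^-(aq)
For each mole of La(IO3)3 that dissolves: [La^3+] = s, [IO3^-] = 3s.
Ksp = [La^3+][IO3^-]^3
So Ksp = s × (3s)^3 = 27s^4
Ksp = 27 × (6.3 x 10^-4)^4 = 4.3 × 10^-12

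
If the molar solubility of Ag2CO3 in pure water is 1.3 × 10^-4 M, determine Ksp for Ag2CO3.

Ag2CO3(s) ⇌ 2 Ag^+ + CO3^2-
For each mole of Ag2CO3 that dissolves: [Ag^+] = 2s, [CO3^2-] = s.
Ksp = [Ag^+]^2[CO3^2-]
Ksp = (2s)^2s = 4s^3
Ksp = 4 × (1.3 × 10^-4)^3 = 8.8 × 10^-12

Ksp ≈ 8.8 × 10^-12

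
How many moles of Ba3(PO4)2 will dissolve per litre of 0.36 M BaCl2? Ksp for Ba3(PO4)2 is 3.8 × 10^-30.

Ba3(PO4)2(s) ⇌ 3 Ba^2+ + 2 PO4^3-
Ksp = [Ba^2+]^3[PO4^3-]^2
Let s be the molar solubility in this solution. [Ba^2+] = 0.36 + 3s ≈ 0.36, [PO4^3-] = 2s (since Ba^2+ from BaCl2 dominates).
Ksp ≈ (0.36)^3 × (2s)^2
s = 4.5 × 10^-15 M
Check: 3s = 1.4 x 10^-14 ≪ 0.36, so the approximation is valid.

s ≈ 4.5 × 10^-15 M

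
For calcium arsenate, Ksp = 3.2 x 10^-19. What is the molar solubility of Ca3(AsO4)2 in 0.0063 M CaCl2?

s ≈ 5.7 × 10^-7 M

Ca3(AsO4)2(s) ⇌ 3 Ca^2+(aq) + 2 AsO4^3-(aq)
Ksp = [Ca^2+]^3[AsO4^3-]^2
Let s be the molar solubility in this solution. [Ca^2+] = 0.0063 + 3s ≈ 0.0063, [AsO4^3-] = 2s (common-ion effect: Ca^2+ is already 0.0063 M).
Ksp ≈ (0.0063)^3 × (2s)^2
s = 5.7 x 10^-7 M
Check: 3s = 1.7 × 10^-6 ≪ 0.0063, so the approximation is valid.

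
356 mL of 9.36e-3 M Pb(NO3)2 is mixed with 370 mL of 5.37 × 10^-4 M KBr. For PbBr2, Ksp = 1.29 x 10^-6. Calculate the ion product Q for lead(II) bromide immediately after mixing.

3.44e-10

Total volume = 356 + 370 = 726 mL.
[Pb^2+] = 9.36 × 10^-3 × (356/726) = 4.590 x 10^-3 M
[Br^-] = 5.37 × 10^-4 × (370/726) = 2.737 × 10^-4 M
PbBr2(s) ⇌ Pb^2+(aq) + 2 Br^-(aq), so Q = [Pb^2+][Br^-]^2
Q = (4.590 x 10^-3)(2.737 x 10^-4)^2 = 3.44 × 10^-10
Q < Ksp, so no precipitate of PbBr2 forms.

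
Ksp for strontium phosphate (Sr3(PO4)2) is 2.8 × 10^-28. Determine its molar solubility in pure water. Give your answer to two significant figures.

s ≈ 1.2e-6 M

Sr3(PO4)2(s) ⇌ 3 Sr^2+ + 2 PO4^3-
Ksp = [Sr^2+]^3[PO4^3-]^2
If s mol/L of Sr3(PO4)2 dissolves, [Sr^2+] = 3s and [PO4^3-] = 2s.
Substituting: Ksp = (3s)^3(2s)^2 = 108s^5
Solving, s = (2.8 × 10^-28/108)^(1/5) = 1.2 x 10^-6 M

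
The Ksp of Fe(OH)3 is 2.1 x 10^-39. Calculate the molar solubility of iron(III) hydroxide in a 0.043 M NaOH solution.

2.6 x 10^-35 M

Fe(OH)3(s) <=> Fe^3+(aq) + 3 OH^-(aq)
Ksp = [Fe^3+][OH^-]^3
Let s = moles of Fe(OH)3 that dissolve per litre. [Fe^3+] = s, [OH^-] = 0.043 + 3s ≈ 0.043 (common-ion effect: OH^- is already 0.043 M).
Ksp ≈ s × (0.043)^3
s = 2.6 × 10^-35 M
Check: 3s = 7.9 × 10^-35 ≪ 0.043, so the approximation is valid.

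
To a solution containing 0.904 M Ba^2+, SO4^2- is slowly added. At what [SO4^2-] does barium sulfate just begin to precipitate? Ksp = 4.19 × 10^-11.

BaSO4(s) <=> Ba^2+ + SO4^2-
Ksp = [Ba^2+][SO4^2-]
Precipitation begins when Q = Ksp. With [Ba^2+] = 0.904 M:
4.19 × 10^-11 = (0.904) × [SO4^2-]
[SO4^2-] = (4.19 × 10^-11 / 9.04 × 10^-1) = 4.63 × 10^-11 M

4.63 × 10^-11 M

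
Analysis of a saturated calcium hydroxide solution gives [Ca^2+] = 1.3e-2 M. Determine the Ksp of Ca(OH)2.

Ca(OH)2(s) ⇌ Ca^2+ + 2 OH^-
Stoichiometry gives [OH^-] = (2/1)[Ca^2+] = 2.60 x 10^-2 M.
Ksp = [Ca^2+][OH^-]^2
Ksp = 1.3 x 10^-2 × (2.60 × 10^-2)^2 = 8.8 × 10^-6

Ksp ≈ 8.8e-6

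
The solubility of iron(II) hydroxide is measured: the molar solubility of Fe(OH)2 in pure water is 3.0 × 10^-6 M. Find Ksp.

1.1 x 10^-16

Fe(OH)2(s) ⇌ Fe^2+(aq) + 2 OH^-(aq)
For each mole of Fe(OH)2 that dissolves: [Fe^2+] = s, [OH^-] = 2s.
Ksp = [Fe^2+][OH^-]^2
Substituting: Ksp = s(2s)^2 = 4s^3
With s = 3.0 x 10^-6: Ksp = 1.1 x 10^-16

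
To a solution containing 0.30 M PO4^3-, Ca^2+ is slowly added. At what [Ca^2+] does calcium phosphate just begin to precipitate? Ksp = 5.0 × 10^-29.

Ca3(PO4)2(s) ⇌ 3 Ca^2+(aq) + 2 PO4^3-(aq)
Ksp = [Ca^2+]^3[PO4^3-]^2
Precipitation begins when Q = Ksp. With [PO4^3-] = 0.30 M:
5.0 × 10^-29 = (0.30)^2 × [Ca^2+]^3
[Ca^2+] = (5.0 × 10^-29 / 9.00 × 10^-2)^(1/3) = 8.2 x 10^-10 M

8.2e-10 M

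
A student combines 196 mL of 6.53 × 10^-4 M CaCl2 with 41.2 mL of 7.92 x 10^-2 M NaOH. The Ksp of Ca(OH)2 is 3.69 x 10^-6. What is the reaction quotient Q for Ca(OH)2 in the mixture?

Q = 1.02e-7

Total volume = 196 + 41.2 = 237.2 mL.
[Ca^2+] = 6.53 × 10^-4 × (196/237.2) = 5.396 x 10^-4 M
[OH^-] = 7.92 × 10^-2 × (41.2/237.2) = 1.376 × 10^-2 M
Ca(OH)2(s) ⇌ Ca^2+ + 2 OH^-, so Q = [Ca^2+][OH^-]^2
Q = (5.396 x 10^-4)(1.376 x 10^-2)^2 = 1.02 × 10^-7
Q < Ksp, so no precipitate of Ca(OH)2 forms.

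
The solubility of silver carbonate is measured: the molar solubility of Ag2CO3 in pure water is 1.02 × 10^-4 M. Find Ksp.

Ag2CO3(s) <=> 2 Ag^+ + CO3^2-
Let s = molar solubility. Then [Ag^+] = 2s and [CO3^2-] = s.
Ksp = [Ag^+]^2[CO3^2-]
So Ksp = (2s)^2 × s = 4s^3
With s = 1.02 × 10^-4: Ksp = 4.24 × 10^-12

Ksp = 4.24 × 10^-12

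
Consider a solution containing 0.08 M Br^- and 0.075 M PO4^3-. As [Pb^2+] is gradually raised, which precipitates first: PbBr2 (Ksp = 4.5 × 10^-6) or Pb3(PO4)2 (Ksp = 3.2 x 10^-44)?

Precipitation of each salt starts when its ion product equals its Ksp.
For PbBr2: 4.5 × 10^-6 = (0.08)^2 × [Pb^2+]  ⇒  [Pb^2+] = 7.0 × 10^-4 M.
For Pb3(PO4)2: 3.2 x 10^-44 = (0.075)^2 × [Pb^2+]^3  ⇒  [Pb^2+] = 1.8 × 10^-14 M.
The salt with the lower threshold [Pb^2+] precipitates first: Pb3(PO4)2.

Pb3(PO4)2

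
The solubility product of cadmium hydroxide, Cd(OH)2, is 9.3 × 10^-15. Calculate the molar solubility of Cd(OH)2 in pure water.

Cd(OH)2(s) ⇌ Cd^2+(aq) + 2 OH^-(aq)
Ksp = [Cd^2+][OH^-]^2
If s mol/L of Cd(OH)2 dissolves, [Cd^2+] = s and [OH^-] = 2s.
Ksp = s(2s)^2 = 4s^3
s = (9.3 × 10^-15 / 4)^(1/3) = 1.3 x 10^-5 M

s ≈ 1.3e-5 M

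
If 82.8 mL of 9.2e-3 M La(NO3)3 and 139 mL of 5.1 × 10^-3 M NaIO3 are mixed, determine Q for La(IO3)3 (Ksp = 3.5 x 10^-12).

Q ≈ 1.1 × 10^-10

Total volume = 82.8 + 139 = 221.8 mL.
[La^3+] = 9.2 x 10^-3 × (82.8/221.8) = 3.43 × 10^-3 M
[IO3^-] = 5.1 × 10^-3 × (139/221.8) = 3.20 x 10^-3 M
La(IO3)3(s) <=> La^3+(aq) + 3 IO3^-(aq), so Q = [La^3+][IO3^-]^3
Q = (3.43 × 10^-3)(3.20 x 10^-3)^3 = 1.1 × 10^-10
Q > Ksp, so La(IO3)3 will precipitate.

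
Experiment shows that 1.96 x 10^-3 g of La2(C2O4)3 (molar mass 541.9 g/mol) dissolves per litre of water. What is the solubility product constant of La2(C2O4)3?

Molar solubility s = (1.96 x 10^-3 g/L) / (541.9 g/mol) = 3.617 × 10^-6 M.
La2(C2O4)3(s) <=> 2 La^3+(aq) + 3 C2O4^2-(aq)
For each mole of La2(C2O4)3 that dissolves: [La^3+] = 2s, [C2O4^2-] = 3s.
Ksp = [La^3+]^2[C2O4^2-]^3
Ksp = (2s)^2(3s)^3 = 108s^5
With s = 3.617 x 10^-6: Ksp = 6.69 × 10^-26

Ksp = 6.69 × 10^-26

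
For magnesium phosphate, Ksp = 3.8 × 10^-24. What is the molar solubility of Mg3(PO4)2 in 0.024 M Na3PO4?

Mg3(PO4)2(s) ⇌ 3 Mg^2+(aq) + 2 PO4^3-(aq)
Ksp = [Mg^2+]^3[PO4^3-]^2
Let s be the molar solubility in this solution. [Mg^2+] = 3s, [PO4^3-] = 0.024 + 2s ≈ 0.024 (common-ion effect: PO4^3- is already 0.024 M).
Ksp ≈ (3s)^3 × (0.024)^2
s = 6.3 x 10^-8 M
Check: 2s = 1.3 × 10^-7 ≪ 0.024, so the approximation is valid.

6.3e-8 M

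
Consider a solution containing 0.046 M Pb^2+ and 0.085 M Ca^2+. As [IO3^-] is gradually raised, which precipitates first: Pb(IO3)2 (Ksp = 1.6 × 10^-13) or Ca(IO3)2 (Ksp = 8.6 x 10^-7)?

Precipitation of each salt starts when its ion product equals its Ksp.
For Pb(IO3)2: 1.6 × 10^-13 = 0.046 × [IO3^-]^2  ⇒  [IO3^-] = 1.9 x 10^-6 M.
For Ca(IO3)2: 8.6 x 10^-7 = 0.085 × [IO3^-]^2  ⇒  [IO3^-] = 3.2 × 10^-3 M.
The salt with the lower threshold [IO3^-] precipitates first: Pb(IO3)2.

Pb(IO3)2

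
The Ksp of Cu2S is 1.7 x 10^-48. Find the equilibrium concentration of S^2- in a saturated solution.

7.5e-17 M

Cu2S(s) ⇌ 2 Cu^+ + S^2-
Ksp = [Cu^+]^2[S^2-]
Let s = molar solubility. Then [Cu^+] = 2s and [S^2-] = s.
Ksp = (2s)^2s = 4s^3
s^3 = 1.7 x 10^-48 / 4, so s = 7.52 × 10^-17 M
[S^2-] = s = 7.5 × 10^-17 M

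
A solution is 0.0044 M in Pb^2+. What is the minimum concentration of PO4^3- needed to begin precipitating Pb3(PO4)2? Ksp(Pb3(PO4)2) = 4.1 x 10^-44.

[PO4^3-] = 6.9e-19 M

Pb3(PO4)2(s) <=> 3 Pb^2+ + 2 PO4^3-
Ksp = [Pb^2+]^3[PO4^3-]^2
Precipitation begins when Q = Ksp. With [Pb^2+] = 0.0044 M:
4.1 x 10^-44 = (0.0044)^3 × [PO4^3-]^2
[PO4^3-] = (4.1 x 10^-44 / 8.52 x 10^-8)^(1/2) = 6.9 × 10^-19 M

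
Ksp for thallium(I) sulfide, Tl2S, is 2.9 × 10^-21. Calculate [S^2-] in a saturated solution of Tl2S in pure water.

9.0 × 10^-8 M

Tl2S(s) ⇌ 2 Tl^+ + S^2-
Ksp = [Tl^+]^2[S^2-]
If s mol/L of Tl2S dissolves, [Tl^+] = 2s and [S^2-] = s.
Substituting: Ksp = (2s)^2s = 4s^3
Solving, s = (2.9 × 10^-21/4)^(1/3) = 8.98 × 10^-8 M
[S^2-] = s = 9.0 x 10^-8 M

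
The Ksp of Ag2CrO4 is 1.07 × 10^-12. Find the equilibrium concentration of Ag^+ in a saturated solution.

[Ag^+] ≈ 1.29e-4 M

Ag2CrO4(s) ⇌ 2 Ag^+(aq) + CrO4^2-(aq)
Ksp = [Ag^+]^2[CrO4^2-]
If s mol/L of Ag2CrO4 dissolves, [Ag^+] = 2s and [CrO4^2-] = s.
Substituting: Ksp = (2s)^2s = 4s^3
s^3 = 1.07 × 10^-12 / 4, so s = 6.443 x 10^-5 M
[Ag^+] = 2s = 1.29 × 10^-4 M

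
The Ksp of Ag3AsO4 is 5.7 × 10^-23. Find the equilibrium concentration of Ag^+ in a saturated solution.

3.6 x 10^-6 M

Ag3AsO4(s) <=> 3 Ag^+ + AsO4^3-
Ksp = [Ag^+]^3[AsO4^3-]
With molar solubility s: [Ag^+] = 3s, [AsO4^3-] = s.
Substituting: Ksp = (3s)^3s = 27s^4
s^4 = 5.7 × 10^-23 / 27, so s = 1.21 × 10^-6 M
[Ag^+] = 3s = 3.6 x 10^-6 M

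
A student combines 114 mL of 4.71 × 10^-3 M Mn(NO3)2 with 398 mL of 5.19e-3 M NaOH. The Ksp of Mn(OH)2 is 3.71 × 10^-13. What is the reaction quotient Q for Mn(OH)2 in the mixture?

Total volume = 114 + 398 = 512 mL.
[Mn^2+] = 4.71 × 10^-3 × (114/512) = 1.049 × 10^-3 M
[OH^-] = 5.19 × 10^-3 × (398/512) = 4.034 × 10^-3 M
Mn(OH)2(s) <=> Mn^2+ + 2 OH^-, so Q = [Mn^2+][OH^-]^2
Q = (1.049 × 10^-3)(4.034 × 10^-3)^2 = 1.71 x 10^-8
Q > Ksp, so Mn(OH)2 will precipitate.

1.71e-8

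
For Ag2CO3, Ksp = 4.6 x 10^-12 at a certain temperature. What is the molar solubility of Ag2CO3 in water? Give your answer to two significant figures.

1.0e-4 M

Ag2CO3(s) ⇌ 2 Ag^+ + CO3^2-
Ksp = [Ag^+]^2[CO3^2-]
Let s = molar solubility. Then [Ag^+] = 2s and [CO3^2-] = s.
Ksp = (2s)^2s = 4s^3
s = (4.6 x 10^-12 / 4)^(1/3) = 1.0 × 10^-4 M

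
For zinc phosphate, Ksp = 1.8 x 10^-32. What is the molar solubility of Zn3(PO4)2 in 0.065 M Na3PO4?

Zn3(PO4)2(s) <=> 3 Zn^2+ + 2 PO4^3-
Ksp = [Zn^2+]^3[PO4^3-]^2
Let s = moles of Zn3(PO4)2 that dissolve per litre. [Zn^2+] = 3s, [PO4^3-] = 0.065 + 2s ≈ 0.065 (since PO4^3- from Na3PO4 dominates).
Ksp ≈ (3s)^3 × (0.065)^2
s = 5.4 × 10^-11 M
Check: 2s = 1.1 × 10^-10 ≪ 0.065, so the approximation is valid.

s = 5.4e-11 M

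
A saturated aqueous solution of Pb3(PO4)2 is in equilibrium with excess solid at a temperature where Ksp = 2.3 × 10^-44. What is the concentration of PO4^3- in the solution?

[PO4^3-] = 1.5 x 10^-9 M

Pb3(PO4)2(s) ⇌ 3 Pb^2+(aq) + 2 PO4^3-(aq)
Ksp = [Pb^2+]^3[PO4^3-]^2
With molar solubility s: [Pb^2+] = 3s, [PO4^3-] = 2s.
Substituting: Ksp = (3s)^3(2s)^2 = 108s^5
s = (2.3 × 10^-44 / 108)^(1/5) = 7.34 × 10^-10 M
[PO4^3-] = 2s = 1.5 × 10^-9 M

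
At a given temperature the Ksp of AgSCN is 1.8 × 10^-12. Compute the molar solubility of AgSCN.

s ≈ 1.3e-6 M

AgSCN(s) <=> Ag^+(aq) + SCN^-(aq)
Ksp = [Ag^+][SCN^-]
Let s = molar solubility. Then [Ag^+] = s and [SCN^-] = s.
Ksp = s × s = s^2
s = √(1.8 × 10^-12) = 1.3 × 10^-6 M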